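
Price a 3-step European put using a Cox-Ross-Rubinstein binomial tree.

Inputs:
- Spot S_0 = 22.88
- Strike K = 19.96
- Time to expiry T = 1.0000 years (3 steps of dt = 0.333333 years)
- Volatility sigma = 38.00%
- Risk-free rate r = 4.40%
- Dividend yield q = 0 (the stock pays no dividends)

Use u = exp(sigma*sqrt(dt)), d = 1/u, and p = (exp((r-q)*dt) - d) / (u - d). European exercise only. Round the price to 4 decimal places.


Answer: Price = V(0,0) = 1.6921

Derivation:
dt = T/N = 0.333333
u = exp(sigma*sqrt(dt)) = 1.245321; d = 1/u = 0.803006
p = (exp((r-q)*dt) - d) / (u - d) = 0.478774
Discount per step: exp(-r*dt) = 0.985440
Stock lattice S(k, i) with i counting down-moves:
  k=0: S(0,0) = 22.8800
  k=1: S(1,0) = 28.4929; S(1,1) = 18.3728
  k=2: S(2,0) = 35.4828; S(2,1) = 22.8800; S(2,2) = 14.7535
  k=3: S(3,0) = 44.1875; S(3,1) = 28.4929; S(3,2) = 18.3728; S(3,3) = 11.8471
Terminal payoffs V(N, i) = max(K - S_T, 0):
  V(3,0) = 0.000000; V(3,1) = 0.000000; V(3,2) = 1.587223; V(3,3) = 8.112891
Backward induction: V(k, i) = exp(-r*dt) * [p * V(k+1, i) + (1-p) * V(k+1, i+1)].
  V(2,0) = exp(-r*dt) * [p*0.000000 + (1-p)*0.000000] = 0.000000
  V(2,1) = exp(-r*dt) * [p*0.000000 + (1-p)*1.587223] = 0.815257
  V(2,2) = exp(-r*dt) * [p*1.587223 + (1-p)*8.112891] = 4.915940
  V(1,0) = exp(-r*dt) * [p*0.000000 + (1-p)*0.815257] = 0.418746
  V(1,1) = exp(-r*dt) * [p*0.815257 + (1-p)*4.915940] = 2.909650
  V(0,0) = exp(-r*dt) * [p*0.418746 + (1-p)*2.909650] = 1.692070


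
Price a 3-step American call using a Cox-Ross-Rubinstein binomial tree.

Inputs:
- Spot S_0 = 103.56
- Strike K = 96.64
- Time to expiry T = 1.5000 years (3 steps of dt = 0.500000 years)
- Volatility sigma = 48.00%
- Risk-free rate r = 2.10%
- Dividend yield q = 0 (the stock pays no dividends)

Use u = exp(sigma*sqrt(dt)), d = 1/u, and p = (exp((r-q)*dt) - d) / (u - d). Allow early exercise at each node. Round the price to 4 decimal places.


dt = T/N = 0.500000
u = exp(sigma*sqrt(dt)) = 1.404121; d = 1/u = 0.712189
p = (exp((r-q)*dt) - d) / (u - d) = 0.431207
Discount per step: exp(-r*dt) = 0.989555
Stock lattice S(k, i) with i counting down-moves:
  k=0: S(0,0) = 103.5600
  k=1: S(1,0) = 145.4107; S(1,1) = 73.7543
  k=2: S(2,0) = 204.1742; S(2,1) = 103.5600; S(2,2) = 52.5271
  k=3: S(3,0) = 286.6852; S(3,1) = 145.4107; S(3,2) = 73.7543; S(3,3) = 37.4092
Terminal payoffs V(N, i) = max(S_T - K, 0):
  V(3,0) = 190.045249; V(3,1) = 48.770737; V(3,2) = 0.000000; V(3,3) = 0.000000
Backward induction: V(k, i) = exp(-r*dt) * [p * V(k+1, i) + (1-p) * V(k+1, i+1)]; then take max(V_cont, immediate exercise) for American.
  V(2,0) = exp(-r*dt) * [p*190.045249 + (1-p)*48.770737] = 108.543635; exercise = 107.534223; V(2,0) = max -> 108.543635
  V(2,1) = exp(-r*dt) * [p*48.770737 + (1-p)*0.000000] = 20.810638; exercise = 6.920000; V(2,1) = max -> 20.810638
  V(2,2) = exp(-r*dt) * [p*0.000000 + (1-p)*0.000000] = 0.000000; exercise = 0.000000; V(2,2) = max -> 0.000000
  V(1,0) = exp(-r*dt) * [p*108.543635 + (1-p)*20.810638] = 58.029235; exercise = 48.770737; V(1,0) = max -> 58.029235
  V(1,1) = exp(-r*dt) * [p*20.810638 + (1-p)*0.000000] = 8.879970; exercise = 0.000000; V(1,1) = max -> 8.879970
  V(0,0) = exp(-r*dt) * [p*58.029235 + (1-p)*8.879970] = 29.759375; exercise = 6.920000; V(0,0) = max -> 29.759375

Answer: Price = V(0,0) = 29.7594


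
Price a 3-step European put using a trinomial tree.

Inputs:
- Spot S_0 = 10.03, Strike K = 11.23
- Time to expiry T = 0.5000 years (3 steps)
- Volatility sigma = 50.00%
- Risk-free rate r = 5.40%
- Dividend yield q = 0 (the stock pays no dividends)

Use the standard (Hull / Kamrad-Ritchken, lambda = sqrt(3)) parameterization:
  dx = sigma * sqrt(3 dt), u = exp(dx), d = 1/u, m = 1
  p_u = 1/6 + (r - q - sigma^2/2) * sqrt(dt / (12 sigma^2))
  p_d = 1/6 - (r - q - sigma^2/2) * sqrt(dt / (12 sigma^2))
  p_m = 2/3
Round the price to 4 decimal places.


dt = T/N = 0.166667; dx = sigma*sqrt(3*dt) = 0.353553
u = exp(dx) = 1.424119; d = 1/u = 0.702189
p_u = 0.149932, p_m = 0.666667, p_d = 0.183402
Discount per step: exp(-r*dt) = 0.991040
Stock lattice S(k, j) with j the centered position index:
  k=0: S(0,+0) = 10.0300
  k=1: S(1,-1) = 7.0430; S(1,+0) = 10.0300; S(1,+1) = 14.2839
  k=2: S(2,-2) = 4.9455; S(2,-1) = 7.0430; S(2,+0) = 10.0300; S(2,+1) = 14.2839; S(2,+2) = 20.3420
  k=3: S(3,-3) = 3.4727; S(3,-2) = 4.9455; S(3,-1) = 7.0430; S(3,+0) = 10.0300; S(3,+1) = 14.2839; S(3,+2) = 20.3420; S(3,+3) = 28.9694
Terminal payoffs V(N, j) = max(K - S_T, 0):
  V(3,-3) = 7.757342; V(3,-2) = 6.284521; V(3,-1) = 4.187049; V(3,+0) = 1.200000; V(3,+1) = 0.000000; V(3,+2) = 0.000000; V(3,+3) = 0.000000
Backward induction: V(k, j) = exp(-r*dt) * [p_u * V(k+1, j+1) + p_m * V(k+1, j) + p_d * V(k+1, j-1)]
  V(2,-2) = exp(-r*dt) * [p_u*4.187049 + p_m*6.284521 + p_d*7.757342] = 6.184251
  V(2,-1) = exp(-r*dt) * [p_u*1.200000 + p_m*4.187049 + p_d*6.284521] = 4.086927
  V(2,+0) = exp(-r*dt) * [p_u*0.000000 + p_m*1.200000 + p_d*4.187049] = 1.553863
  V(2,+1) = exp(-r*dt) * [p_u*0.000000 + p_m*0.000000 + p_d*1.200000] = 0.218110
  V(2,+2) = exp(-r*dt) * [p_u*0.000000 + p_m*0.000000 + p_d*0.000000] = 0.000000
  V(1,-1) = exp(-r*dt) * [p_u*1.553863 + p_m*4.086927 + p_d*6.184251] = 4.055132
  V(1,+0) = exp(-r*dt) * [p_u*0.218110 + p_m*1.553863 + p_d*4.086927] = 1.801869
  V(1,+1) = exp(-r*dt) * [p_u*0.000000 + p_m*0.218110 + p_d*1.553863] = 0.426531
  V(0,+0) = exp(-r*dt) * [p_u*0.426531 + p_m*1.801869 + p_d*4.055132] = 1.990915

Answer: Price = V(0,0) = 1.9909


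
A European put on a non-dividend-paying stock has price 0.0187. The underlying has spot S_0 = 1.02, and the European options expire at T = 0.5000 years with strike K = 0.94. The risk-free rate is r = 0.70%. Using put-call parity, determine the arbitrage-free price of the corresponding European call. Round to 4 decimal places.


Put-call parity: C - P = S_0 * exp(-qT) - K * exp(-rT).
S_0 * exp(-qT) = 1.0200 * 1.00000000 = 1.02000000
K * exp(-rT) = 0.9400 * 0.99650612 = 0.93671575
C = P + S*exp(-qT) - K*exp(-rT)
C = 0.0187 + 1.02000000 - 0.93671575 = 0.1020

Answer: Call price = 0.1020


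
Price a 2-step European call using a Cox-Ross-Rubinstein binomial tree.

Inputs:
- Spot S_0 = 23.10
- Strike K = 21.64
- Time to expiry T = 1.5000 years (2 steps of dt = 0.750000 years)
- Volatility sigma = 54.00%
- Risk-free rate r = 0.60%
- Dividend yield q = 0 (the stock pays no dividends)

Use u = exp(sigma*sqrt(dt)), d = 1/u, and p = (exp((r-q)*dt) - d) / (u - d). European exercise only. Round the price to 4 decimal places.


Answer: Price = V(0,0) = 6.2935

Derivation:
dt = T/N = 0.750000
u = exp(sigma*sqrt(dt)) = 1.596245; d = 1/u = 0.626470
p = (exp((r-q)*dt) - d) / (u - d) = 0.389822
Discount per step: exp(-r*dt) = 0.995510
Stock lattice S(k, i) with i counting down-moves:
  k=0: S(0,0) = 23.1000
  k=1: S(1,0) = 36.8732; S(1,1) = 14.4715
  k=2: S(2,0) = 58.8587; S(2,1) = 23.1000; S(2,2) = 9.0659
Terminal payoffs V(N, i) = max(S_T - K, 0):
  V(2,0) = 37.218723; V(2,1) = 1.460000; V(2,2) = 0.000000
Backward induction: V(k, i) = exp(-r*dt) * [p * V(k+1, i) + (1-p) * V(k+1, i+1)].
  V(1,0) = exp(-r*dt) * [p*37.218723 + (1-p)*1.460000] = 15.330410
  V(1,1) = exp(-r*dt) * [p*1.460000 + (1-p)*0.000000] = 0.566585
  V(0,0) = exp(-r*dt) * [p*15.330410 + (1-p)*0.566585] = 6.293471


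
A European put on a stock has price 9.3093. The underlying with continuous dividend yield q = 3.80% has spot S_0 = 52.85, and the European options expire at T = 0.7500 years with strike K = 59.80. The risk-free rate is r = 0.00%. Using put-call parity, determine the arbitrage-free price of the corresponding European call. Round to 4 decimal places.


Put-call parity: C - P = S_0 * exp(-qT) - K * exp(-rT).
S_0 * exp(-qT) = 52.8500 * 0.97190229 = 51.36503625
K * exp(-rT) = 59.8000 * 1.00000000 = 59.80000000
C = P + S*exp(-qT) - K*exp(-rT)
C = 9.3093 + 51.36503625 - 59.80000000 = 0.8743

Answer: Call price = 0.8743


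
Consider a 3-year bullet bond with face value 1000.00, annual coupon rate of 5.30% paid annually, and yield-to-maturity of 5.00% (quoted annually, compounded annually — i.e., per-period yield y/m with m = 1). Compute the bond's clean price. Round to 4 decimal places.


Coupon per period c = face * coupon_rate / m = 53.000000
Periods per year m = 1; per-period yield y/m = 0.050000
Number of cashflows N = 3
Cashflows (t years, CF_t, discount factor 1/(1+y/m)^(m*t), PV):
  t = 1.0000: CF_t = 53.000000, DF = 0.952381, PV = 50.476190
  t = 2.0000: CF_t = 53.000000, DF = 0.907029, PV = 48.072562
  t = 3.0000: CF_t = 1053.000000, DF = 0.863838, PV = 909.620991
Price P = sum_t PV_t = 1008.169744

Answer: Price = 1008.1697


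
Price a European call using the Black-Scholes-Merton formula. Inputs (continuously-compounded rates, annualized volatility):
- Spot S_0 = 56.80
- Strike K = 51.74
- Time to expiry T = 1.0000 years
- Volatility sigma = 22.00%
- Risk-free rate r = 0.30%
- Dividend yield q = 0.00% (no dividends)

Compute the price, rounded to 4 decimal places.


Answer: Price = 7.7997

Derivation:
d1 = (ln(S/K) + (r - q + 0.5*sigma^2) * T) / (sigma * sqrt(T)) = 0.54775068
d2 = d1 - sigma * sqrt(T) = 0.32775068
exp(-rT) = 0.99700450; exp(-qT) = 1.00000000
C = S_0 * exp(-qT) * N(d1) - K * exp(-rT) * N(d2)
N(d1) = 0.70806845; N(d2) = 0.62844991
C = 56.8000 * 1.00000000 * 0.70806845 - 51.7400 * 0.99700450 * 0.62844991 = 7.7997


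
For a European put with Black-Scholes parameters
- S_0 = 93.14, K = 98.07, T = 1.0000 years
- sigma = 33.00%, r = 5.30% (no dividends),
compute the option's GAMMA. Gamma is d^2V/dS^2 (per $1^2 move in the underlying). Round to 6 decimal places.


d1 = 0.1693097823; d2 = -0.1606902177
phi(d1) = 0.3932650628; exp(-qT) = 1.0000000000; exp(-rT) = 0.9483800125
Gamma = exp(-qT) * phi(d1) / (S * sigma * sqrt(T)) = 1.0000000000 * 0.3932650628 / (93.1400 * 0.3300 * 1.0000000000) = 0.012795

Answer: Gamma = 0.012795


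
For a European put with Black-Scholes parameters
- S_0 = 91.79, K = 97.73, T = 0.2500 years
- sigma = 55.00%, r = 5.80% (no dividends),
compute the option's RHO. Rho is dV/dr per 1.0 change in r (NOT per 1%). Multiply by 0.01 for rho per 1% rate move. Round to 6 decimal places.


Answer: Rho = -14.997044

Derivation:
d1 = -0.0377916913; d2 = -0.3127916913
phi(d1) = 0.3986574950; exp(-qT) = 1.0000000000; exp(-rT) = 0.9856046187
N(-d2) = 0.6227805359
Rho = -K*T*exp(-rT)*N(-d2) = -97.7300 * 0.2500 * 0.9856046187 * 0.6227805359 = -14.997044


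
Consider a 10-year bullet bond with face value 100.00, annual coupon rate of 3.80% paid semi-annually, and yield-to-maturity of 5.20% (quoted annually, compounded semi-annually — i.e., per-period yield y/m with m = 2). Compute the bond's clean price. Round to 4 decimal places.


Coupon per period c = face * coupon_rate / m = 1.900000
Periods per year m = 2; per-period yield y/m = 0.026000
Number of cashflows N = 20
Cashflows (t years, CF_t, discount factor 1/(1+y/m)^(m*t), PV):
  t = 0.5000: CF_t = 1.900000, DF = 0.974659, PV = 1.851852
  t = 1.0000: CF_t = 1.900000, DF = 0.949960, PV = 1.804924
  t = 1.5000: CF_t = 1.900000, DF = 0.925887, PV = 1.759185
  t = 2.0000: CF_t = 1.900000, DF = 0.902424, PV = 1.714605
  t = 2.5000: CF_t = 1.900000, DF = 0.879555, PV = 1.671155
  t = 3.0000: CF_t = 1.900000, DF = 0.857266, PV = 1.628806
  t = 3.5000: CF_t = 1.900000, DF = 0.835542, PV = 1.587530
  t = 4.0000: CF_t = 1.900000, DF = 0.814369, PV = 1.547301
  t = 4.5000: CF_t = 1.900000, DF = 0.793732, PV = 1.508090
  t = 5.0000: CF_t = 1.900000, DF = 0.773618, PV = 1.469874
  t = 5.5000: CF_t = 1.900000, DF = 0.754013, PV = 1.432625
  t = 6.0000: CF_t = 1.900000, DF = 0.734906, PV = 1.396321
  t = 6.5000: CF_t = 1.900000, DF = 0.716282, PV = 1.360937
  t = 7.0000: CF_t = 1.900000, DF = 0.698131, PV = 1.326449
  t = 7.5000: CF_t = 1.900000, DF = 0.680440, PV = 1.292835
  t = 8.0000: CF_t = 1.900000, DF = 0.663197, PV = 1.260073
  t = 8.5000: CF_t = 1.900000, DF = 0.646390, PV = 1.228142
  t = 9.0000: CF_t = 1.900000, DF = 0.630010, PV = 1.197019
  t = 9.5000: CF_t = 1.900000, DF = 0.614045, PV = 1.166685
  t = 10.0000: CF_t = 101.900000, DF = 0.598484, PV = 60.985553
Price P = sum_t PV_t = 89.189963

Answer: Price = 89.1900


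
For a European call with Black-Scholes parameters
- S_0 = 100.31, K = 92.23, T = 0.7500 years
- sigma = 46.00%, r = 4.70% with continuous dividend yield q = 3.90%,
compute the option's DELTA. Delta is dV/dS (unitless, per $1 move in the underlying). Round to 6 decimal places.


d1 = 0.4250551425; d2 = 0.0266834568
phi(d1) = 0.3644833271; exp(-qT) = 0.9711736407; exp(-rT) = 0.9653640451
N(d1) = 0.6646017614
Delta = exp(-qT) * N(d1) = 0.9711736407 * 0.6646017614 = 0.645444

Answer: Delta = 0.645444


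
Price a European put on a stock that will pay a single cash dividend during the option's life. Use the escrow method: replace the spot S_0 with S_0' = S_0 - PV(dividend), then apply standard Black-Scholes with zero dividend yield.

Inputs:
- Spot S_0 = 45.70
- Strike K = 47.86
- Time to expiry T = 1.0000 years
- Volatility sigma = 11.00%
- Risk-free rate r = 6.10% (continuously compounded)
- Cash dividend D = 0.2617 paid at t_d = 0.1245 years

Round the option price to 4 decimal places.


Answer: Price = 1.7846

Derivation:
PV(D) = D * exp(-r * t_d) = 0.2617 * 0.99243427 = 0.25972005
S_0' = S_0 - PV(D) = 45.7000 - 0.25972005 = 45.44027995
d1 = (ln(S_0'/K) + (r + sigma^2/2)*T) / (sigma*sqrt(T)) = 0.13789866
d2 = d1 - sigma*sqrt(T) = 0.02789866
exp(-rT) = 0.94082324
N(-d1) = 0.44516025; N(-d2) = 0.48887149
P = K * exp(-rT) * N(-d2) - S_0' * N(-d1) = 47.8600 * 0.94082324 * 0.48887149 - 45.44027995 * 0.44516025 = 1.7846


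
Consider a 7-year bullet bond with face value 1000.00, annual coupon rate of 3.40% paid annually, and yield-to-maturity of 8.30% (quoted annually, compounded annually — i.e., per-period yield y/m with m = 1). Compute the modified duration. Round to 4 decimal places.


Coupon per period c = face * coupon_rate / m = 34.000000
Periods per year m = 1; per-period yield y/m = 0.083000
Number of cashflows N = 7
Cashflows (t years, CF_t, discount factor 1/(1+y/m)^(m*t), PV):
  t = 1.0000: CF_t = 34.000000, DF = 0.923361, PV = 31.394275
  t = 2.0000: CF_t = 34.000000, DF = 0.852596, PV = 28.988250
  t = 3.0000: CF_t = 34.000000, DF = 0.787254, PV = 26.766621
  t = 4.0000: CF_t = 34.000000, DF = 0.726919, PV = 24.715255
  t = 5.0000: CF_t = 34.000000, DF = 0.671209, PV = 22.821103
  t = 6.0000: CF_t = 34.000000, DF = 0.619768, PV = 21.072117
  t = 7.0000: CF_t = 1034.000000, DF = 0.572270, PV = 591.726940
Price P = sum_t PV_t = 747.484562
First compute Macaulay numerator sum_t t * PV_t:
  t * PV_t at t = 1.0000: 31.394275
  t * PV_t at t = 2.0000: 57.976501
  t * PV_t at t = 3.0000: 80.299863
  t * PV_t at t = 4.0000: 98.861019
  t * PV_t at t = 5.0000: 114.105516
  t * PV_t at t = 6.0000: 126.432704
  t * PV_t at t = 7.0000: 4142.088582
Macaulay duration D = 4651.158459 / 747.484562 = 6.222414
Modified duration = D / (1 + y/m) = 6.222414 / (1 + 0.083000) = 5.745535

Answer: Modified duration = 5.7455


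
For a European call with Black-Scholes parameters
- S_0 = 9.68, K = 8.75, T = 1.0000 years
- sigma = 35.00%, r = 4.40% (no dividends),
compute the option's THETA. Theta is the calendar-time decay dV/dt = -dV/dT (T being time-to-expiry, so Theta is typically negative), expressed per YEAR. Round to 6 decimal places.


Answer: Theta = -0.787137

Derivation:
d1 = 0.5893091455; d2 = 0.2393091455
phi(d1) = 0.3353497816; exp(-qT) = 1.0000000000; exp(-rT) = 0.9569539575
Theta = -S*exp(-qT)*phi(d1)*sigma/(2*sqrt(T)) - r*K*exp(-rT)*N(d2) + q*S*exp(-qT)*N(d1)
N(d1) = 0.7221730445; N(d2) = 0.5945670628; sqrt(T) = 1.0000000000
Term 1 = -9.6800 * 1.0000000000 * 0.3353497816 * 0.3500 / (2 * 1.0000000000) = -0.5680825300
Term 2 = -0.0440 * 8.7500 * 0.9569539575 * 0.5945670628 = -0.2190547219
Term 3 = 0 (no dividend yield, q = 0)
Theta = -0.5680825300 + (-0.2190547219) + (0.0000000000) = -0.787137


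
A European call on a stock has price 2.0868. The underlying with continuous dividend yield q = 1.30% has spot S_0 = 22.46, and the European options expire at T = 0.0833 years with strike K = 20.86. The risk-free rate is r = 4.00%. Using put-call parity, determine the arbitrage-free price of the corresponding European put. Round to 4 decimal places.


Put-call parity: C - P = S_0 * exp(-qT) - K * exp(-rT).
S_0 * exp(-qT) = 22.4600 * 0.99891769 = 22.43569123
K * exp(-rT) = 20.8600 * 0.99667354 = 20.79061015
P = C - S*exp(-qT) + K*exp(-rT)
P = 2.0868 - 22.43569123 + 20.79061015 = 0.4417

Answer: Put price = 0.4417


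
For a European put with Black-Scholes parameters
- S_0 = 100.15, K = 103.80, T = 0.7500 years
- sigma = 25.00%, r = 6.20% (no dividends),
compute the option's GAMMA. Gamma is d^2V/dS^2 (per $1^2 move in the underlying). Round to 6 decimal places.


d1 = 0.1576886370; d2 = -0.0588177140
phi(d1) = 0.3940129957; exp(-qT) = 1.0000000000; exp(-rT) = 0.9545645606
Gamma = exp(-qT) * phi(d1) / (S * sigma * sqrt(T)) = 1.0000000000 * 0.3940129957 / (100.1500 * 0.2500 * 0.8660254038) = 0.018171

Answer: Gamma = 0.018171


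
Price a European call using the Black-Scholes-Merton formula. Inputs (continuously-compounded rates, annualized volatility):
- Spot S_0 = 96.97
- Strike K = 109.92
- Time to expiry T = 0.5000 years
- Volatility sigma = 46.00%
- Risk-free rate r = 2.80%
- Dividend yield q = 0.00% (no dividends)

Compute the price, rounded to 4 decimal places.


Answer: Price = 8.3169

Derivation:
d1 = (ln(S/K) + (r - q + 0.5*sigma^2) * T) / (sigma * sqrt(T)) = -0.17970097
d2 = d1 - sigma * sqrt(T) = -0.50497009
exp(-rT) = 0.98609754; exp(-qT) = 1.00000000
C = S_0 * exp(-qT) * N(d1) - K * exp(-rT) * N(d2)
N(d1) = 0.42869367; N(d2) = 0.30678992
C = 96.9700 * 1.00000000 * 0.42869367 - 109.9200 * 0.98609754 * 0.30678992 = 8.3169


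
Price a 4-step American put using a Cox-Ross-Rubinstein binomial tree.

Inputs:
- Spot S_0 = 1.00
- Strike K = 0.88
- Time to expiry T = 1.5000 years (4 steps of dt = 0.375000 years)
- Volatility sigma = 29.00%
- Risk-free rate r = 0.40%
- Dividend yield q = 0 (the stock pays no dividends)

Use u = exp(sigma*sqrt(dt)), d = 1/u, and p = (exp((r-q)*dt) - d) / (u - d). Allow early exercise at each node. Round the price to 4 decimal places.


Answer: Price = V(0,0) = 0.0846

Derivation:
dt = T/N = 0.375000
u = exp(sigma*sqrt(dt)) = 1.194333; d = 1/u = 0.837287
p = (exp((r-q)*dt) - d) / (u - d) = 0.459924
Discount per step: exp(-r*dt) = 0.998501
Stock lattice S(k, i) with i counting down-moves:
  k=0: S(0,0) = 1.0000
  k=1: S(1,0) = 1.1943; S(1,1) = 0.8373
  k=2: S(2,0) = 1.4264; S(2,1) = 1.0000; S(2,2) = 0.7011
  k=3: S(3,0) = 1.7036; S(3,1) = 1.1943; S(3,2) = 0.8373; S(3,3) = 0.5870
  k=4: S(4,0) = 2.0347; S(4,1) = 1.4264; S(4,2) = 1.0000; S(4,3) = 0.7011; S(4,4) = 0.4915
Terminal payoffs V(N, i) = max(K - S_T, 0):
  V(4,0) = 0.000000; V(4,1) = 0.000000; V(4,2) = 0.000000; V(4,3) = 0.178950; V(4,4) = 0.388529
Backward induction: V(k, i) = exp(-r*dt) * [p * V(k+1, i) + (1-p) * V(k+1, i+1)]; then take max(V_cont, immediate exercise) for American.
  V(3,0) = exp(-r*dt) * [p*0.000000 + (1-p)*0.000000] = 0.000000; exercise = 0.000000; V(3,0) = max -> 0.000000
  V(3,1) = exp(-r*dt) * [p*0.000000 + (1-p)*0.000000] = 0.000000; exercise = 0.000000; V(3,1) = max -> 0.000000
  V(3,2) = exp(-r*dt) * [p*0.000000 + (1-p)*0.178950] = 0.096502; exercise = 0.042713; V(3,2) = max -> 0.096502
  V(3,3) = exp(-r*dt) * [p*0.178950 + (1-p)*0.388529] = 0.291701; exercise = 0.293020; V(3,3) = max -> 0.293020
  V(2,0) = exp(-r*dt) * [p*0.000000 + (1-p)*0.000000] = 0.000000; exercise = 0.000000; V(2,0) = max -> 0.000000
  V(2,1) = exp(-r*dt) * [p*0.000000 + (1-p)*0.096502] = 0.052040; exercise = 0.000000; V(2,1) = max -> 0.052040
  V(2,2) = exp(-r*dt) * [p*0.096502 + (1-p)*0.293020] = 0.202333; exercise = 0.178950; V(2,2) = max -> 0.202333
  V(1,0) = exp(-r*dt) * [p*0.000000 + (1-p)*0.052040] = 0.028064; exercise = 0.000000; V(1,0) = max -> 0.028064
  V(1,1) = exp(-r*dt) * [p*0.052040 + (1-p)*0.202333] = 0.133010; exercise = 0.042713; V(1,1) = max -> 0.133010
  V(0,0) = exp(-r*dt) * [p*0.028064 + (1-p)*0.133010] = 0.084616; exercise = 0.000000; V(0,0) = max -> 0.084616


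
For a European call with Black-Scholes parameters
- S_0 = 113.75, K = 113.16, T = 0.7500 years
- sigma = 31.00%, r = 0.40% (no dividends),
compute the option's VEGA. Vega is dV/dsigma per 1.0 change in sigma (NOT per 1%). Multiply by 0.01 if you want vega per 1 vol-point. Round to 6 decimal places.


Answer: Vega = 38.770028

Derivation:
d1 = 0.1647787892; d2 = -0.1036890860
phi(d1) = 0.3935628286; exp(-qT) = 1.0000000000; exp(-rT) = 0.9970044955
Vega = S * exp(-qT) * phi(d1) * sqrt(T) = 113.7500 * 1.0000000000 * 0.3935628286 * 0.8660254038 = 38.770028


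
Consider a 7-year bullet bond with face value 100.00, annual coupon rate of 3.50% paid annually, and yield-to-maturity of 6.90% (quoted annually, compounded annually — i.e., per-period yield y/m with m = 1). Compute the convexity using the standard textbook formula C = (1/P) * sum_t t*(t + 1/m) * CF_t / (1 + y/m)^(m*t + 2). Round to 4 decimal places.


Coupon per period c = face * coupon_rate / m = 3.500000
Periods per year m = 1; per-period yield y/m = 0.069000
Number of cashflows N = 7
Cashflows (t years, CF_t, discount factor 1/(1+y/m)^(m*t), PV):
  t = 1.0000: CF_t = 3.500000, DF = 0.935454, PV = 3.274088
  t = 2.0000: CF_t = 3.500000, DF = 0.875074, PV = 3.062758
  t = 3.0000: CF_t = 3.500000, DF = 0.818591, PV = 2.865068
  t = 4.0000: CF_t = 3.500000, DF = 0.765754, PV = 2.680138
  t = 5.0000: CF_t = 3.500000, DF = 0.716327, PV = 2.507145
  t = 6.0000: CF_t = 3.500000, DF = 0.670091, PV = 2.345318
  t = 7.0000: CF_t = 103.500000, DF = 0.626839, PV = 64.877845
Price P = sum_t PV_t = 81.612360
Convexity numerator sum_t t*(t + 1/m) * CF_t / (1+y/m)^(m*t + 2):
  t = 1.0000: term = 5.730136
  t = 2.0000: term = 16.080830
  t = 3.0000: term = 30.085745
  t = 4.0000: term = 46.906368
  t = 5.0000: term = 65.818103
  t = 6.0000: term = 86.197703
  t = 7.0000: term = 3179.281844
Convexity = (1/P) * sum = 3430.100730 / 81.612360 = 42.029182

Answer: Convexity = 42.0292


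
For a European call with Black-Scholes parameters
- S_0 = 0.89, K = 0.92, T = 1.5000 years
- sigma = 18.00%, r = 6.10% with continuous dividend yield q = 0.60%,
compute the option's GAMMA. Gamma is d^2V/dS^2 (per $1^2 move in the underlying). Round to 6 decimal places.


d1 = 0.3340731718; d2 = 0.1136190949
phi(d1) = 0.3772900684; exp(-qT) = 0.9910403788; exp(-rT) = 0.9125613162
Gamma = exp(-qT) * phi(d1) / (S * sigma * sqrt(T)) = 0.9910403788 * 0.3772900684 / (0.8900 * 0.1800 * 1.2247448714) = 1.905718

Answer: Gamma = 1.905718


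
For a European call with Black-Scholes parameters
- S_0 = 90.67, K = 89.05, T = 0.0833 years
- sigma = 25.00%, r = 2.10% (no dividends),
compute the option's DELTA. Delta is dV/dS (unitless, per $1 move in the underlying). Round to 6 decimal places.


d1 = 0.3101816786; d2 = 0.2380273302
phi(d1) = 0.3802049346; exp(-qT) = 1.0000000000; exp(-rT) = 0.9982522291
N(d1) = 0.6217885989
Delta = exp(-qT) * N(d1) = 1.0000000000 * 0.6217885989 = 0.621789

Answer: Delta = 0.621789


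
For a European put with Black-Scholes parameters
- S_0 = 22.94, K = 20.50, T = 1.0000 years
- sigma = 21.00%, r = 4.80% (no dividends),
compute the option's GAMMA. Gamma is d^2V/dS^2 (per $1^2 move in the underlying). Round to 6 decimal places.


Answer: Gamma = 0.056766

Derivation:
d1 = 0.8690820265; d2 = 0.6590820265
phi(d1) = 0.2734626259; exp(-qT) = 1.0000000000; exp(-rT) = 0.9531337871
Gamma = exp(-qT) * phi(d1) / (S * sigma * sqrt(T)) = 1.0000000000 * 0.2734626259 / (22.9400 * 0.2100 * 1.0000000000) = 0.056766


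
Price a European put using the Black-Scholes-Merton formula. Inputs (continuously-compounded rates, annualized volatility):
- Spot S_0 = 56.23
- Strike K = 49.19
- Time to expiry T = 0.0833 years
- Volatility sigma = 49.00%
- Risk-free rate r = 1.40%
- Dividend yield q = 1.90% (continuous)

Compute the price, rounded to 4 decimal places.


Answer: Price = 0.6881

Derivation:
d1 = (ln(S/K) + (r - q + 0.5*sigma^2) * T) / (sigma * sqrt(T)) = 1.01358492
d2 = d1 - sigma * sqrt(T) = 0.87216240
exp(-rT) = 0.99883448; exp(-qT) = 0.99841855
P = K * exp(-rT) * N(-d2) - S_0 * exp(-qT) * N(-d1)
N(-d1) = 0.15539043; N(-d2) = 0.19155990
P = 49.1900 * 0.99883448 * 0.19155990 - 56.2300 * 0.99841855 * 0.15539043 = 0.6881


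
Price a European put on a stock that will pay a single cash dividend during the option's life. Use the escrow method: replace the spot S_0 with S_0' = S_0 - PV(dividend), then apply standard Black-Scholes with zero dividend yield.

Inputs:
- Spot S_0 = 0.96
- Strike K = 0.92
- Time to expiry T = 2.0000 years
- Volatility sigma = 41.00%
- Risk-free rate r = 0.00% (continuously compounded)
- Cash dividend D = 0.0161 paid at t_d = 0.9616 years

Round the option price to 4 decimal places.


PV(D) = D * exp(-r * t_d) = 0.0161 * 1.00000000 = 0.01610000
S_0' = S_0 - PV(D) = 0.9600 - 0.01610000 = 0.94390000
d1 = (ln(S_0'/K) + (r + sigma^2/2)*T) / (sigma*sqrt(T)) = 0.33414513
d2 = d1 - sigma*sqrt(T) = -0.24568243
exp(-rT) = 1.00000000
N(-d1) = 0.36913502; N(-d2) = 0.59703596
P = K * exp(-rT) * N(-d2) - S_0' * N(-d1) = 0.9200 * 1.00000000 * 0.59703596 - 0.94390000 * 0.36913502 = 0.2008

Answer: Price = 0.2008


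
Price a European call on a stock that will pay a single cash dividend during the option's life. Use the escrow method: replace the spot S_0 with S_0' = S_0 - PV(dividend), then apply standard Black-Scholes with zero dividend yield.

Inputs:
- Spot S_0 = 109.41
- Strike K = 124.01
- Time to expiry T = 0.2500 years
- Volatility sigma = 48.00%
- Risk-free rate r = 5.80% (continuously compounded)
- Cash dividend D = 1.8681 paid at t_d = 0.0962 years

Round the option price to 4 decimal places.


Answer: Price = 5.1497

Derivation:
PV(D) = D * exp(-r * t_d) = 1.8681 * 0.99443594 = 1.85770577
S_0' = S_0 - PV(D) = 109.4100 - 1.85770577 = 107.55229423
d1 = (ln(S_0'/K) + (r + sigma^2/2)*T) / (sigma*sqrt(T)) = -0.41285425
d2 = d1 - sigma*sqrt(T) = -0.65285425
exp(-rT) = 0.98560462
N(d1) = 0.33985670; N(d2) = 0.25692512
C = S_0' * N(d1) - K * exp(-rT) * N(d2) = 107.55229423 * 0.33985670 - 124.0100 * 0.98560462 * 0.25692512 = 5.1497


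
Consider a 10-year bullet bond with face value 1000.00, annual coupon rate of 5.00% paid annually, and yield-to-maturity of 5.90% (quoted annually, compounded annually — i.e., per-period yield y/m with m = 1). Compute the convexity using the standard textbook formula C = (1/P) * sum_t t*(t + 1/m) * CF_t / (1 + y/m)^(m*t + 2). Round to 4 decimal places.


Coupon per period c = face * coupon_rate / m = 50.000000
Periods per year m = 1; per-period yield y/m = 0.059000
Number of cashflows N = 10
Cashflows (t years, CF_t, discount factor 1/(1+y/m)^(m*t), PV):
  t = 1.0000: CF_t = 50.000000, DF = 0.944287, PV = 47.214353
  t = 2.0000: CF_t = 50.000000, DF = 0.891678, PV = 44.583903
  t = 3.0000: CF_t = 50.000000, DF = 0.842000, PV = 42.100003
  t = 4.0000: CF_t = 50.000000, DF = 0.795090, PV = 39.754488
  t = 5.0000: CF_t = 50.000000, DF = 0.750793, PV = 37.539649
  t = 6.0000: CF_t = 50.000000, DF = 0.708964, PV = 35.448205
  t = 7.0000: CF_t = 50.000000, DF = 0.669466, PV = 33.473281
  t = 8.0000: CF_t = 50.000000, DF = 0.632168, PV = 31.608386
  t = 9.0000: CF_t = 50.000000, DF = 0.596948, PV = 29.847390
  t = 10.0000: CF_t = 1050.000000, DF = 0.563690, PV = 591.874593
Price P = sum_t PV_t = 933.444251
Convexity numerator sum_t t*(t + 1/m) * CF_t / (1+y/m)^(m*t + 2):
  t = 1.0000: term = 84.200005
  t = 2.0000: term = 238.526928
  t = 3.0000: term = 450.475784
  t = 4.0000: term = 708.964092
  t = 5.0000: term = 1004.198431
  t = 6.0000: term = 1327.552222
  t = 7.0000: term = 1671.453852
  t = 8.0000: term = 2029.284320
  t = 9.0000: term = 2395.283664
  t = 10.0000: term = 58053.774672
Convexity = (1/P) * sum = 67963.713970 / 933.444251 = 72.809612

Answer: Convexity = 72.8096


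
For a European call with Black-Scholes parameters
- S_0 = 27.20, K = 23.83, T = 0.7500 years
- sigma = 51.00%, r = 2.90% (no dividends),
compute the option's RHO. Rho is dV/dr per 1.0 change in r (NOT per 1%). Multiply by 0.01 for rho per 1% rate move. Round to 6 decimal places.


Answer: Rho = 9.633786

Derivation:
d1 = 0.5695598492; d2 = 0.1278868933
phi(d1) = 0.3392093725; exp(-qT) = 1.0000000000; exp(-rT) = 0.9784848257
N(d2) = 0.5508807583
Rho = K*T*exp(-rT)*N(d2) = 23.8300 * 0.7500 * 0.9784848257 * 0.5508807583 = 9.633786


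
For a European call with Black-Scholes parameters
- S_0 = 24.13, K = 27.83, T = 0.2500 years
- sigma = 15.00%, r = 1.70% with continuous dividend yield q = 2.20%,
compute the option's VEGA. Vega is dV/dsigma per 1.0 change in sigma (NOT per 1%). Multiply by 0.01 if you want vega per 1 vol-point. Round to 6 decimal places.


d1 = -1.8812826120; d2 = -1.9562826120
phi(d1) = 0.0679793928; exp(-qT) = 0.9945150973; exp(-rT) = 0.9957590185
Vega = S * exp(-qT) * phi(d1) * sqrt(T) = 24.1300 * 0.9945150973 * 0.0679793928 * 0.5000000000 = 0.815673

Answer: Vega = 0.815673


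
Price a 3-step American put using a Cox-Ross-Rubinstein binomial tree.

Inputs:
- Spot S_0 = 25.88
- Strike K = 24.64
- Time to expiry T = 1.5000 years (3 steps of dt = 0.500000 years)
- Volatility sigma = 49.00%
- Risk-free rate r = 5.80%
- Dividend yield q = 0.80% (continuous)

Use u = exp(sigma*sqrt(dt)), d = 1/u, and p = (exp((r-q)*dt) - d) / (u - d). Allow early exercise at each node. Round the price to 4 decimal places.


Answer: Price = V(0,0) = 4.9203

Derivation:
dt = T/N = 0.500000
u = exp(sigma*sqrt(dt)) = 1.414084; d = 1/u = 0.707171
p = (exp((r-q)*dt) - d) / (u - d) = 0.450046
Discount per step: exp(-r*dt) = 0.971416
Stock lattice S(k, i) with i counting down-moves:
  k=0: S(0,0) = 25.8800
  k=1: S(1,0) = 36.5965; S(1,1) = 18.3016
  k=2: S(2,0) = 51.7506; S(2,1) = 25.8800; S(2,2) = 12.9424
  k=3: S(3,0) = 73.1797; S(3,1) = 36.5965; S(3,2) = 18.3016; S(3,3) = 9.1525
Terminal payoffs V(N, i) = max(K - S_T, 0):
  V(3,0) = 0.000000; V(3,1) = 0.000000; V(3,2) = 6.338406; V(3,3) = 15.487533
Backward induction: V(k, i) = exp(-r*dt) * [p * V(k+1, i) + (1-p) * V(k+1, i+1)]; then take max(V_cont, immediate exercise) for American.
  V(2,0) = exp(-r*dt) * [p*0.000000 + (1-p)*0.000000] = 0.000000; exercise = 0.000000; V(2,0) = max -> 0.000000
  V(2,1) = exp(-r*dt) * [p*0.000000 + (1-p)*6.338406] = 3.386191; exercise = 0.000000; V(2,1) = max -> 3.386191
  V(2,2) = exp(-r*dt) * [p*6.338406 + (1-p)*15.487533] = 11.045006; exercise = 11.697638; V(2,2) = max -> 11.697638
  V(1,0) = exp(-r*dt) * [p*0.000000 + (1-p)*3.386191] = 1.809018; exercise = 0.000000; V(1,0) = max -> 1.809018
  V(1,1) = exp(-r*dt) * [p*3.386191 + (1-p)*11.697638] = 7.729658; exercise = 6.338406; V(1,1) = max -> 7.729658
  V(0,0) = exp(-r*dt) * [p*1.809018 + (1-p)*7.729658] = 4.920317; exercise = 0.000000; V(0,0) = max -> 4.920317


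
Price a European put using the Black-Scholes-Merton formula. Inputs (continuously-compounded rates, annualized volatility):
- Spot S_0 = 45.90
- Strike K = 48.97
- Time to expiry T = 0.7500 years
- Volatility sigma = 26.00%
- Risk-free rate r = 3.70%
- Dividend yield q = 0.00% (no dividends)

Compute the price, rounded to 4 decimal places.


d1 = (ln(S/K) + (r - q + 0.5*sigma^2) * T) / (sigma * sqrt(T)) = -0.05170726
d2 = d1 - sigma * sqrt(T) = -0.27687387
exp(-rT) = 0.97263149; exp(-qT) = 1.00000000
P = K * exp(-rT) * N(-d2) - S_0 * exp(-qT) * N(-d1)
N(-d1) = 0.52061902; N(-d2) = 0.60906152
P = 48.9700 * 0.97263149 * 0.60906152 - 45.9000 * 1.00000000 * 0.52061902 = 5.1130

Answer: Price = 5.1130


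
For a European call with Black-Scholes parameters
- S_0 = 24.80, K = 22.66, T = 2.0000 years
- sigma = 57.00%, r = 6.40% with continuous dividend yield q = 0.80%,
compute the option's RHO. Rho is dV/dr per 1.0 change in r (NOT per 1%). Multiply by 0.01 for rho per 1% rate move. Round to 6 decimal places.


d1 = 0.6539402877; d2 = -0.1521614429
phi(d1) = 0.3221437247; exp(-qT) = 0.9841273201; exp(-rT) = 0.8798533791
N(d2) = 0.4395298020
Rho = K*T*exp(-rT)*N(d2) = 22.6600 * 2.0000 * 0.8798533791 * 0.4395298020 = 17.526231

Answer: Rho = 17.526231


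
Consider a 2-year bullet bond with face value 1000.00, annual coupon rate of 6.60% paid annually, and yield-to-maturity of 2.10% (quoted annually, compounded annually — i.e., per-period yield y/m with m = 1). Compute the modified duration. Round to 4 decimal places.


Answer: Modified duration = 1.9006

Derivation:
Coupon per period c = face * coupon_rate / m = 66.000000
Periods per year m = 1; per-period yield y/m = 0.021000
Number of cashflows N = 2
Cashflows (t years, CF_t, discount factor 1/(1+y/m)^(m*t), PV):
  t = 1.0000: CF_t = 66.000000, DF = 0.979432, PV = 64.642507
  t = 2.0000: CF_t = 1066.000000, DF = 0.959287, PV = 1022.599840
Price P = sum_t PV_t = 1087.242348
First compute Macaulay numerator sum_t t * PV_t:
  t * PV_t at t = 1.0000: 64.642507
  t * PV_t at t = 2.0000: 2045.199680
Macaulay duration D = 2109.842188 / 1087.242348 = 1.940545
Modified duration = D / (1 + y/m) = 1.940545 / (1 + 0.021000) = 1.900631


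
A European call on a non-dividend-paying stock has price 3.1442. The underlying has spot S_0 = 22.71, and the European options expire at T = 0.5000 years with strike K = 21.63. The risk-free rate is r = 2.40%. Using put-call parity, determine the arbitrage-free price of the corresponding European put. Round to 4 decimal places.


Answer: Put price = 1.8062

Derivation:
Put-call parity: C - P = S_0 * exp(-qT) - K * exp(-rT).
S_0 * exp(-qT) = 22.7100 * 1.00000000 = 22.71000000
K * exp(-rT) = 21.6300 * 0.98807171 = 21.37199115
P = C - S*exp(-qT) + K*exp(-rT)
P = 3.1442 - 22.71000000 + 21.37199115 = 1.8062


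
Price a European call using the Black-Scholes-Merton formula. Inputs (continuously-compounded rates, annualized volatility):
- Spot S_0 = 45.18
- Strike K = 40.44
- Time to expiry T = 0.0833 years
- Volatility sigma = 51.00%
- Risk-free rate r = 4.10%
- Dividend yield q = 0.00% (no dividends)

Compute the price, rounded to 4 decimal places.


d1 = (ln(S/K) + (r - q + 0.5*sigma^2) * T) / (sigma * sqrt(T)) = 0.84978220
d2 = d1 - sigma * sqrt(T) = 0.70258733
exp(-rT) = 0.99659053; exp(-qT) = 1.00000000
C = S_0 * exp(-qT) * N(d1) - K * exp(-rT) * N(d2)
N(d1) = 0.80227691; N(d2) = 0.75884352
C = 45.1800 * 1.00000000 * 0.80227691 - 40.4400 * 0.99659053 * 0.75884352 = 5.6639

Answer: Price = 5.6639


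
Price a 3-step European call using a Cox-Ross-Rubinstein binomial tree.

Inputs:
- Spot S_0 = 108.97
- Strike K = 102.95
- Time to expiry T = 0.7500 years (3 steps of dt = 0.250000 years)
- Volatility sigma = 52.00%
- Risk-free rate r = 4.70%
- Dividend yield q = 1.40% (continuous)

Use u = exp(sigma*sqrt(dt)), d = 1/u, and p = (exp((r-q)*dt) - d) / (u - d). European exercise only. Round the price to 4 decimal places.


dt = T/N = 0.250000
u = exp(sigma*sqrt(dt)) = 1.296930; d = 1/u = 0.771052
p = (exp((r-q)*dt) - d) / (u - d) = 0.451117
Discount per step: exp(-r*dt) = 0.988319
Stock lattice S(k, i) with i counting down-moves:
  k=0: S(0,0) = 108.9700
  k=1: S(1,0) = 141.3265; S(1,1) = 84.0215
  k=2: S(2,0) = 183.2906; S(2,1) = 108.9700; S(2,2) = 64.7849
  k=3: S(3,0) = 237.7150; S(3,1) = 141.3265; S(3,2) = 84.0215; S(3,3) = 49.9525
Terminal payoffs V(N, i) = max(S_T - K, 0):
  V(3,0) = 134.765033; V(3,1) = 38.376472; V(3,2) = 0.000000; V(3,3) = 0.000000
Backward induction: V(k, i) = exp(-r*dt) * [p * V(k+1, i) + (1-p) * V(k+1, i+1)].
  V(2,0) = exp(-r*dt) * [p*134.765033 + (1-p)*38.376472] = 80.902741
  V(2,1) = exp(-r*dt) * [p*38.376472 + (1-p)*0.000000] = 17.110036
  V(2,2) = exp(-r*dt) * [p*0.000000 + (1-p)*0.000000] = 0.000000
  V(1,0) = exp(-r*dt) * [p*80.902741 + (1-p)*17.110036] = 45.351958
  V(1,1) = exp(-r*dt) * [p*17.110036 + (1-p)*0.000000] = 7.628459
  V(0,0) = exp(-r*dt) * [p*45.351958 + (1-p)*7.628459] = 24.358259

Answer: Price = V(0,0) = 24.3583


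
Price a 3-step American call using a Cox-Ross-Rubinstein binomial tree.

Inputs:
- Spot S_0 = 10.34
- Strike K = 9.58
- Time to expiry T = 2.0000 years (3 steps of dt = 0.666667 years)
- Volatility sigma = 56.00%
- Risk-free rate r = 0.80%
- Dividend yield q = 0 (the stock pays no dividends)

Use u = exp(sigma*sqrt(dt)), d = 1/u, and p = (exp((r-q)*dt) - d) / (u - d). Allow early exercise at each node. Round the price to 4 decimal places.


dt = T/N = 0.666667
u = exp(sigma*sqrt(dt)) = 1.579705; d = 1/u = 0.633030
p = (exp((r-q)*dt) - d) / (u - d) = 0.393290
Discount per step: exp(-r*dt) = 0.994681
Stock lattice S(k, i) with i counting down-moves:
  k=0: S(0,0) = 10.3400
  k=1: S(1,0) = 16.3341; S(1,1) = 6.5455
  k=2: S(2,0) = 25.8031; S(2,1) = 10.3400; S(2,2) = 4.1435
  k=3: S(3,0) = 40.7613; S(3,1) = 16.3341; S(3,2) = 6.5455; S(3,3) = 2.6230
Terminal payoffs V(N, i) = max(S_T - K, 0):
  V(3,0) = 31.181342; V(3,1) = 6.754149; V(3,2) = 0.000000; V(3,3) = 0.000000
Backward induction: V(k, i) = exp(-r*dt) * [p * V(k+1, i) + (1-p) * V(k+1, i+1)]; then take max(V_cont, immediate exercise) for American.
  V(2,0) = exp(-r*dt) * [p*31.181342 + (1-p)*6.754149] = 16.274093; exercise = 16.223136; V(2,0) = max -> 16.274093
  V(2,1) = exp(-r*dt) * [p*6.754149 + (1-p)*0.000000] = 2.642210; exercise = 0.760000; V(2,1) = max -> 2.642210
  V(2,2) = exp(-r*dt) * [p*0.000000 + (1-p)*0.000000] = 0.000000; exercise = 0.000000; V(2,2) = max -> 0.000000
  V(1,0) = exp(-r*dt) * [p*16.274093 + (1-p)*2.642210] = 7.960922; exercise = 6.754149; V(1,0) = max -> 7.960922
  V(1,1) = exp(-r*dt) * [p*2.642210 + (1-p)*0.000000] = 1.033627; exercise = 0.000000; V(1,1) = max -> 1.033627
  V(0,0) = exp(-r*dt) * [p*7.960922 + (1-p)*1.033627] = 3.738074; exercise = 0.760000; V(0,0) = max -> 3.738074

Answer: Price = V(0,0) = 3.7381


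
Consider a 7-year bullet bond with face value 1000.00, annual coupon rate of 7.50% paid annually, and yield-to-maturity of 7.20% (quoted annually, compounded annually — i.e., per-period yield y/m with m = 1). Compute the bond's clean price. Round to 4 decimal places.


Answer: Price = 1016.0557

Derivation:
Coupon per period c = face * coupon_rate / m = 75.000000
Periods per year m = 1; per-period yield y/m = 0.072000
Number of cashflows N = 7
Cashflows (t years, CF_t, discount factor 1/(1+y/m)^(m*t), PV):
  t = 1.0000: CF_t = 75.000000, DF = 0.932836, PV = 69.962687
  t = 2.0000: CF_t = 75.000000, DF = 0.870183, PV = 65.263700
  t = 3.0000: CF_t = 75.000000, DF = 0.811738, PV = 60.880317
  t = 4.0000: CF_t = 75.000000, DF = 0.757218, PV = 56.791341
  t = 5.0000: CF_t = 75.000000, DF = 0.706360, PV = 52.976997
  t = 6.0000: CF_t = 75.000000, DF = 0.658918, PV = 49.418840
  t = 7.0000: CF_t = 1075.000000, DF = 0.614662, PV = 660.761860
Price P = sum_t PV_t = 1016.055742


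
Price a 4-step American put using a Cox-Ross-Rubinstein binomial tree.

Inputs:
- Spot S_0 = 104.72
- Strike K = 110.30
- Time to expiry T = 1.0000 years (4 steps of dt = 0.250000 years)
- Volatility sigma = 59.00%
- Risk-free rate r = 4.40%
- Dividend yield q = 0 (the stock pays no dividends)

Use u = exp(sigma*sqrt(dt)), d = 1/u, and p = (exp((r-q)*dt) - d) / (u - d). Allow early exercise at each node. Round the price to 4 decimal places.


Answer: Price = V(0,0) = 25.2801

Derivation:
dt = T/N = 0.250000
u = exp(sigma*sqrt(dt)) = 1.343126; d = 1/u = 0.744532
p = (exp((r-q)*dt) - d) / (u - d) = 0.445258
Discount per step: exp(-r*dt) = 0.989060
Stock lattice S(k, i) with i counting down-moves:
  k=0: S(0,0) = 104.7200
  k=1: S(1,0) = 140.6522; S(1,1) = 77.9673
  k=2: S(2,0) = 188.9137; S(2,1) = 104.7200; S(2,2) = 58.0492
  k=3: S(3,0) = 253.7349; S(3,1) = 140.6522; S(3,2) = 77.9673; S(3,3) = 43.2194
  k=4: S(4,0) = 340.7981; S(4,1) = 188.9137; S(4,2) = 104.7200; S(4,3) = 58.0492; S(4,4) = 32.1782
Terminal payoffs V(N, i) = max(K - S_T, 0):
  V(4,0) = 0.000000; V(4,1) = 0.000000; V(4,2) = 5.580000; V(4,3) = 52.250847; V(4,4) = 78.121770
Backward induction: V(k, i) = exp(-r*dt) * [p * V(k+1, i) + (1-p) * V(k+1, i+1)]; then take max(V_cont, immediate exercise) for American.
  V(3,0) = exp(-r*dt) * [p*0.000000 + (1-p)*0.000000] = 0.000000; exercise = 0.000000; V(3,0) = max -> 0.000000
  V(3,1) = exp(-r*dt) * [p*0.000000 + (1-p)*5.580000] = 3.061597; exercise = 0.000000; V(3,1) = max -> 3.061597
  V(3,2) = exp(-r*dt) * [p*5.580000 + (1-p)*52.250847] = 31.126001; exercise = 32.332652; V(3,2) = max -> 32.332652
  V(3,3) = exp(-r*dt) * [p*52.250847 + (1-p)*78.121770] = 65.873921; exercise = 67.080572; V(3,3) = max -> 67.080572
  V(2,0) = exp(-r*dt) * [p*0.000000 + (1-p)*3.061597] = 1.679816; exercise = 0.000000; V(2,0) = max -> 1.679816
  V(2,1) = exp(-r*dt) * [p*3.061597 + (1-p)*32.332652] = 19.088348; exercise = 5.580000; V(2,1) = max -> 19.088348
  V(2,2) = exp(-r*dt) * [p*32.332652 + (1-p)*67.080572] = 51.044195; exercise = 52.250847; V(2,2) = max -> 52.250847
  V(1,0) = exp(-r*dt) * [p*1.679816 + (1-p)*19.088348] = 11.213035; exercise = 0.000000; V(1,0) = max -> 11.213035
  V(1,1) = exp(-r*dt) * [p*19.088348 + (1-p)*52.250847] = 37.074903; exercise = 32.332652; V(1,1) = max -> 37.074903
  V(0,0) = exp(-r*dt) * [p*11.213035 + (1-p)*37.074903] = 25.280082; exercise = 5.580000; V(0,0) = max -> 25.280082
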